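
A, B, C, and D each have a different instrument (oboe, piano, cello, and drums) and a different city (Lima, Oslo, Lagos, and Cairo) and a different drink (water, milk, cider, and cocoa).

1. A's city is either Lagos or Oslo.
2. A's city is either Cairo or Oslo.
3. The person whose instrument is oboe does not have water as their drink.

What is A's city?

Oslo

Clue 1 rules out Cairo and Lima for A's city.
With clues 1–2, Lagos is impossible for A's city.
That leaves Oslo.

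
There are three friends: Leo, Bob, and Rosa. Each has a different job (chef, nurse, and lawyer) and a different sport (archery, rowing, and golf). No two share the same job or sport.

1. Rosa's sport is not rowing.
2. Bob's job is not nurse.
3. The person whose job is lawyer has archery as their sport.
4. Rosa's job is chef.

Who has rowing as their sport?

Leo

Clue 1 rules out Rosa for the one with sport rowing.
With clues 1–4, Bob is impossible for the one with sport rowing.
That leaves Leo.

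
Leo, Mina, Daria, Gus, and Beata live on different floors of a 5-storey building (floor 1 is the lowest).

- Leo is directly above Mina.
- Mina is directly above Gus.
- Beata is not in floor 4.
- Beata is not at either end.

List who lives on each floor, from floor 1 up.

From clue 1: Leo is in {2,3,4,5}.
From clues 1–2: Leo is in {3,4,5}.
From clues 1–4: Daria → floor 1, Beata → floor 2, Gus → floor 3, Mina → floor 4, Leo → floor 5.

Daria, Beata, Gus, Mina, Leo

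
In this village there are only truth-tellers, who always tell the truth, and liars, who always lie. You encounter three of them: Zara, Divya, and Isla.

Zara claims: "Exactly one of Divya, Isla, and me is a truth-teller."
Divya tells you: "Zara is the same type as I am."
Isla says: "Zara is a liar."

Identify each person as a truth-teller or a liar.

Zara: truth-teller, Divya: liar, Isla: liar

Consider Zara. Suppose Zara is a liar.
Then whichever role Divya has, Divya's statement has the wrong truth value — contradiction.
So Zara is a truth-teller.
With that fixed, Isla's statement is false, so Isla is a liar.
Consider Divya. Suppose Divya is a truth-teller.
Then Zara's statement comes out false, contradicting Zara being a truth-teller.
So Divya is a liar.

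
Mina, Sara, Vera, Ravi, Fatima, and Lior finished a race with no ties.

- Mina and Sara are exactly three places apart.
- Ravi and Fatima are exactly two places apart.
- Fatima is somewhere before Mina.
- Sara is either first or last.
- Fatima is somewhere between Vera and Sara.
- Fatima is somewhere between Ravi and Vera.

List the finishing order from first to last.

From clues 1–3: Fatima is in {1,2,3,4}.
From clues 1–4: Mina is in {3,4}.
From clues 1–6: Vera → place 1, Fatima → place 2, Mina → place 3, Ravi → place 4, Lior → place 5, Sara → place 6.

Vera, Fatima, Mina, Ravi, Lior, Sara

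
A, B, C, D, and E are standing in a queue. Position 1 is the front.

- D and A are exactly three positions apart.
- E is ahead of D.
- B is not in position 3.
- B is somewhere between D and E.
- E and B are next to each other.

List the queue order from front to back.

C, A, E, B, D

From clue 1: A is in {1,2,4,5}.
From clues 1–2: A is in {1,2,5}.
From clues 1–4: A → position 2, B → position 4, D → position 5.
From clues 1–5: C → position 1, E → position 3.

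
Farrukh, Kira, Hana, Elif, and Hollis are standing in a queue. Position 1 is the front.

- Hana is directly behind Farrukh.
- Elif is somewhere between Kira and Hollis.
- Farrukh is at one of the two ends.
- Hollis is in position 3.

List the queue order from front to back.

From clue 1: Farrukh is in {1,2,3,4}.
From clues 1–2: Elif is in {2,4}.
From clues 1–3: Farrukh → position 1, Hana → position 2, Elif → position 4.
From clues 1–4: Hollis → position 3, Kira → position 5.

Farrukh, Hana, Hollis, Elif, Kira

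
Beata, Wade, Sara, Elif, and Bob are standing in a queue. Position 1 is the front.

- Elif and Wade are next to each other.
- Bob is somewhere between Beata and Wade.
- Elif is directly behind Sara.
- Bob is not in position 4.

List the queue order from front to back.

From clues 1–2: Bob is in {2,3,4}.
From clues 1–3: Beata is in {1,5}.
From clues 1–4: Beata → position 1, Bob → position 2, Sara → position 3, Elif → position 4, Wade → position 5.

Beata, Bob, Sara, Elif, Wade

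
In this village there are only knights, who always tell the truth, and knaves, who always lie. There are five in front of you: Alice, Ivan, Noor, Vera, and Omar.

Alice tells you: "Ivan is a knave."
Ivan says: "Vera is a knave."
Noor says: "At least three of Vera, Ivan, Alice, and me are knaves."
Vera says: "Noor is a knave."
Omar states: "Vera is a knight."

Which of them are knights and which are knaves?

Consider Alice. Suppose Alice is a knave.
Then no assignment of the remaining roles makes every statement match its speaker's type — contradiction.
So Alice is a knight.
Consider Ivan. Suppose Ivan is a knight.
Then Alice's statement comes out false, contradicting Alice being a knight.
So Ivan is a knave.
Consider Noor. Suppose Noor is a knight.
Then Noor's own statement would have to be true, but it can't be — contradiction.
So Noor is a knave.
With that fixed, Vera's statement is true, so Vera is a knight.
With that fixed, Omar's statement is true, so Omar is a knight.

Alice: knight, Ivan: knave, Noor: knave, Vera: knight, Omar: knight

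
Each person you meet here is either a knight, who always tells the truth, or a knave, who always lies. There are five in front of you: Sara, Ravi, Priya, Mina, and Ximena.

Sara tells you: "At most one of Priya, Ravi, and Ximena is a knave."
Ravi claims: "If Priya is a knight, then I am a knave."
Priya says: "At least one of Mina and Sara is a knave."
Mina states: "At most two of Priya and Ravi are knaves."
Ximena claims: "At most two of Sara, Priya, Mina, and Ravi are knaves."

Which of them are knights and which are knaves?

Sara: knight, Ravi: knight, Priya: knave, Mina: knight, Ximena: knight

Regardless of anyone's role, Mina's statement is true, so Mina is a knight.
Consider Sara. Suppose Sara is a knave.
Then no assignment of the remaining roles makes every statement match its speaker's type — contradiction.
So Sara is a knight.
With that fixed, Priya's statement is false, so Priya is a knave.
With that fixed, Ximena's statement is true, so Ximena is a knight.
With that fixed, Ravi's statement is true, so Ravi is a knight.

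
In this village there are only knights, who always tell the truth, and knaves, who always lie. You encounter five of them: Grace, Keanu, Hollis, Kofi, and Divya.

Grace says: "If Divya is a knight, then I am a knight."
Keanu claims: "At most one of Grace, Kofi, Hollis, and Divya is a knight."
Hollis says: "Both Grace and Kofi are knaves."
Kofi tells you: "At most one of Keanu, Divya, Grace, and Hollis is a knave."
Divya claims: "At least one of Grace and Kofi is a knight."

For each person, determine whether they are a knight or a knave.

Consider Grace. Suppose Grace is a knave.
Then no assignment of the remaining roles makes every statement match its speaker's type — contradiction.
So Grace is a knight.
With that fixed, Hollis's statement is false, so Hollis is a knave.
With that fixed, Divya's statement is true, so Divya is a knight.
With that fixed, Keanu's statement is false, so Keanu is a knave.
With that fixed, Kofi's statement is false, so Kofi is a knave.

Grace: knight, Keanu: knave, Hollis: knave, Kofi: knave, Divya: knight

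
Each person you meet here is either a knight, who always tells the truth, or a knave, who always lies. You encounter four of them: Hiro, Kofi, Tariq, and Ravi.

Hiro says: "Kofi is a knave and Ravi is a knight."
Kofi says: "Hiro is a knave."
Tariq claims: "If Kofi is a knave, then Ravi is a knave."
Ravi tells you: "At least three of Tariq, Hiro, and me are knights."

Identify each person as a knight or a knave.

Consider Hiro. Suppose Hiro is a knight.
Then no assignment of the remaining roles makes every statement match its speaker's type — contradiction.
So Hiro is a knave.
With that fixed, Kofi's statement is true, so Kofi is a knight.
With that fixed, Tariq's statement is true, so Tariq is a knight.
With that fixed, Ravi's statement is false, so Ravi is a knave.

Hiro: knave, Kofi: knight, Tariq: knight, Ravi: knave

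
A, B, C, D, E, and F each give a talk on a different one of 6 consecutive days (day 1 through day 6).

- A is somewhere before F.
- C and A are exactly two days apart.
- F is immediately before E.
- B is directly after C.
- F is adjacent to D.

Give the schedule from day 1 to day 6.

From clue 1: A is in {1,2,3,4,5}.
From clues 1–3: E is in {5,6}.
From clues 1–5: C → day 1, B → day 2, A → day 3, D → day 4, F → day 5, E → day 6.

C, B, A, D, F, E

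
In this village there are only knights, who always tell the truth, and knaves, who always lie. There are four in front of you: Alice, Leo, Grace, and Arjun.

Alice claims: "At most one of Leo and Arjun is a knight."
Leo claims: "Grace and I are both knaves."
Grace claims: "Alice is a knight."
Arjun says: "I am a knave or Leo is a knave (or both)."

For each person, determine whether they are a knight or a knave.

Consider Alice. Suppose Alice is a knave.
Then no assignment of the remaining roles makes every statement match its speaker's type — contradiction.
So Alice is a knight.
With that fixed, Grace's statement is true, so Grace is a knight.
With that fixed, Leo's statement is false, so Leo is a knave.
With that fixed, Arjun's statement is true, so Arjun is a knight.

Alice: knight, Leo: knave, Grace: knight, Arjun: knight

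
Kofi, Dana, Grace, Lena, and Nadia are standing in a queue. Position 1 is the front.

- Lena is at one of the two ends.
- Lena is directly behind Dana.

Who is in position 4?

With clue 1, Lena is ruled out for position 4.
With clues 1–2, Grace, Kofi, and Nadia are ruled out for position 4.
So position 4 is Dana.

Dana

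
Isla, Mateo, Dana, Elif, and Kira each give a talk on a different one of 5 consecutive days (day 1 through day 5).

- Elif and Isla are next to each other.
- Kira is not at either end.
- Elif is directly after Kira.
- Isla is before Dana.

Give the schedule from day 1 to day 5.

From clues 1–2: Kira is in {2,3,4}.
From clues 1–3: Isla is in {4,5}.
From clues 1–4: Mateo → day 1, Kira → day 2, Elif → day 3, Isla → day 4, Dana → day 5.

Mateo, Kira, Elif, Isla, Dana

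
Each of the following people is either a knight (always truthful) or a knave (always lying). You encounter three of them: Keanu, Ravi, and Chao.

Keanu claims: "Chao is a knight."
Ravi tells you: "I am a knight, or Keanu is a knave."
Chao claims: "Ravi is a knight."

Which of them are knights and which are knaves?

Keanu: knight, Ravi: knight, Chao: knight

Consider Keanu. Suppose Keanu is a knave.
Then no assignment of the remaining roles makes every statement match its speaker's type — contradiction.
So Keanu is a knight.
Consider Ravi. Suppose Ravi is a knave.
Then no assignment of the remaining roles makes every statement match its speaker's type — contradiction.
So Ravi is a knight.
With that fixed, Chao's statement is true, so Chao is a knight.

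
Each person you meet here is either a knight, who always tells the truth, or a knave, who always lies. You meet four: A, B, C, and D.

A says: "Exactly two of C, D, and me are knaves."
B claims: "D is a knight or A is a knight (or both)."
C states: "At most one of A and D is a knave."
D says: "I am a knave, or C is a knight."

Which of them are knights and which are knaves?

A: knave, B: knight, C: knight, D: knight

Consider A. Suppose A is a knight.
Then no assignment of the remaining roles makes every statement match its speaker's type — contradiction.
So A is a knave.
Consider B. Suppose B is a knave.
Then no assignment of the remaining roles makes every statement match its speaker's type — contradiction.
So B is a knight.
Consider C. Suppose C is a knave.
Then whichever role D has, D's statement has the wrong truth value — contradiction.
So C is a knight.
With that fixed, D's statement is true, so D is a knight.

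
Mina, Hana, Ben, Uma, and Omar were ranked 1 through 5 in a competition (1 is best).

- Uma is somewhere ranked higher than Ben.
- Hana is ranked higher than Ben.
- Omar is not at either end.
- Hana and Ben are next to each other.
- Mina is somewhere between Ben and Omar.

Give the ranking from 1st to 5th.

From clue 1: Ben is in {2,3,4,5}.
From clues 1–2: Ben is in {3,4,5}.
From clues 1–4: Hana is in {2,3,4}.
From clues 1–5: Uma → rank 1, Omar → rank 2, Mina → rank 3, Hana → rank 4, Ben → rank 5.

Uma, Omar, Mina, Hana, Ben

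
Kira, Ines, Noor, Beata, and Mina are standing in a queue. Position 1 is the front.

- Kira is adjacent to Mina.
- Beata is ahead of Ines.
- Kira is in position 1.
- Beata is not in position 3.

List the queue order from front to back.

Kira, Mina, Noor, Beata, Ines

From clues 1–2: Ines is in {2,3,4,5}.
From clues 1–3: Kira → position 1, Mina → position 2.
From clues 1–4: Noor → position 3, Beata → position 4, Ines → position 5.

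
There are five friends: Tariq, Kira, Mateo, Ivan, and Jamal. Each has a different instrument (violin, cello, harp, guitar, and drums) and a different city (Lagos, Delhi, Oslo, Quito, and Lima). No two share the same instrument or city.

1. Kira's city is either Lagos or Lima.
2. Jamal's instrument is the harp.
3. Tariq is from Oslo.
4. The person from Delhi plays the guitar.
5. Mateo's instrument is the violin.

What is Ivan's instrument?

guitar

With clues 1–2, harp is impossible for Ivan's instrument.
With clues 1–5, cello, drums, and violin are impossible for Ivan's instrument.
That leaves guitar.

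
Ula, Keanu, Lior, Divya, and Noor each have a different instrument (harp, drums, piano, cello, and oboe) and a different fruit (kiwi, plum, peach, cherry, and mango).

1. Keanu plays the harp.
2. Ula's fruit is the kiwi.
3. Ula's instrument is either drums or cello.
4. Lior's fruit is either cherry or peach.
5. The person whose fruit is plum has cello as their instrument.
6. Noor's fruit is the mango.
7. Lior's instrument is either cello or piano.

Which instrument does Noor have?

Clue 1 rules out harp for Noor's instrument.
With clues 1–5, drums is impossible for Noor's instrument.
With clues 1–6, cello is impossible for Noor's instrument.
With clues 1–7, piano is impossible for Noor's instrument.
That leaves oboe.

oboe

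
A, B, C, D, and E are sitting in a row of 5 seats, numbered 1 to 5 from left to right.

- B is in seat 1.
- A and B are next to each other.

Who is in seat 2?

A

With clue 1, B is ruled out for seat 2.
With clues 1–2, C, D, and E are ruled out for seat 2.
So seat 2 is A.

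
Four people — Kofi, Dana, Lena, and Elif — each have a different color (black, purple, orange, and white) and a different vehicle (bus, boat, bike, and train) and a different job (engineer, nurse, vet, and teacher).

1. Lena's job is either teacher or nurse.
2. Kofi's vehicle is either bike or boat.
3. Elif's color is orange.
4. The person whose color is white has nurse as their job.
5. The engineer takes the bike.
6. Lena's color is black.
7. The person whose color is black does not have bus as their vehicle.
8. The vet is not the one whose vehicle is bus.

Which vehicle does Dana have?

bus

With clues 1–8, bike, boat, and train are impossible for Dana's vehicle.
That leaves bus.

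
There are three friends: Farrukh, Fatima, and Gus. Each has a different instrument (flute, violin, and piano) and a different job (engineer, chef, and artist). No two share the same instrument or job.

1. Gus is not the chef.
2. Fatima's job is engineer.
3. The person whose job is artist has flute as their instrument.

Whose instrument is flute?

Gus

With clues 1–3, Farrukh and Fatima are impossible for the one with instrument flute.
That leaves Gus.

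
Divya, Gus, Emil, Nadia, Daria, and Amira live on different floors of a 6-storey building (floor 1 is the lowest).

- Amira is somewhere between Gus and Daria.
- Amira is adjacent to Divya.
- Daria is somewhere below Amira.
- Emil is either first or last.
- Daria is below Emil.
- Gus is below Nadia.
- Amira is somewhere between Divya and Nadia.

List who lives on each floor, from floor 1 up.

Daria, Divya, Amira, Gus, Nadia, Emil

From clue 1: Amira is in {2,3,4,5}.
From clues 1–2: Divya is in {2,3,4,5}.
From clues 1–3: Gus is in {4,5,6}.
From clues 1–4: Emil is in {1,6}.
From clues 1–5: Emil → floor 6.
From clues 1–6: Daria → floor 1, Gus → floor 4, Nadia → floor 5.
From clues 1–7: Divya → floor 2, Amira → floor 3.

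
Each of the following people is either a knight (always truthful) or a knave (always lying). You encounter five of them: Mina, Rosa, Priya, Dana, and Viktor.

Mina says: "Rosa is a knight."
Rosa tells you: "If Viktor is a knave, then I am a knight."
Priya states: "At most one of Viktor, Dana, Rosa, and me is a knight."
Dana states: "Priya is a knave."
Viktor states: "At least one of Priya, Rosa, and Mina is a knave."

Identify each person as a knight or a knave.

Mina: knight, Rosa: knight, Priya: knave, Dana: knight, Viktor: knight

Consider Mina. Suppose Mina is a knave.
Then no assignment of the remaining roles makes every statement match its speaker's type — contradiction.
So Mina is a knight.
Consider Rosa. Suppose Rosa is a knave.
Then Mina's statement comes out false, contradicting Mina being a knight.
So Rosa is a knight.
Consider Priya. Suppose Priya is a knight.
Then Priya's own statement would have to be true, but it can't be — contradiction.
So Priya is a knave.
With that fixed, Dana's statement is true, so Dana is a knight.
With that fixed, Viktor's statement is true, so Viktor is a knight.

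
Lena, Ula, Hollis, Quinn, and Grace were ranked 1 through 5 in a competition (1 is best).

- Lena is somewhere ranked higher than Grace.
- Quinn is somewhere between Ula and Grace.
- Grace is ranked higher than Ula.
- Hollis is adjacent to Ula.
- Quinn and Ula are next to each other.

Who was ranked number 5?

Hollis

With clue 1, Lena is ruled out for rank 5.
With clues 1–2, Quinn is ruled out for rank 5.
With clues 1–3, Grace is ruled out for rank 5.
With clues 1–5, Ula is ruled out for rank 5.
So rank 5 is Hollis.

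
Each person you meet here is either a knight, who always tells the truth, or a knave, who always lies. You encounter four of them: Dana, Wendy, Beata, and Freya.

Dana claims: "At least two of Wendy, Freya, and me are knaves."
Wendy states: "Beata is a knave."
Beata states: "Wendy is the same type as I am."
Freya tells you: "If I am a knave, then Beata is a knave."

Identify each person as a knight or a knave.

Consider Dana. Suppose Dana is a knight.
Then no assignment of the remaining roles makes every statement match its speaker's type — contradiction.
So Dana is a knave.
Consider Wendy. Suppose Wendy is a knave.
Then Dana's statement comes out true, contradicting Dana being a knave.
So Wendy is a knight.
Consider Beata. Suppose Beata is a knight.
Then Wendy's statement comes out false, contradicting Wendy being a knight.
So Beata is a knave.
With that fixed, Freya's statement is true, so Freya is a knight.

Dana: knave, Wendy: knight, Beata: knave, Freya: knight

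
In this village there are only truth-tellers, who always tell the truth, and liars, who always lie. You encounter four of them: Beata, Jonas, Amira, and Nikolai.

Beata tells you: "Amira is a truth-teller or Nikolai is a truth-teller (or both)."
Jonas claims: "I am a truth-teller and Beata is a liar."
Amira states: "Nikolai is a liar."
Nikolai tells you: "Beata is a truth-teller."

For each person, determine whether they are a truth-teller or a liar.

Beata: truth-teller, Jonas: liar, Amira: liar, Nikolai: truth-teller

Consider Beata. Suppose Beata is a liar.
Then no assignment of the remaining roles makes every statement match its speaker's type — contradiction.
So Beata is a truth-teller.
With that fixed, Jonas's statement is false, so Jonas is a liar.
With that fixed, Nikolai's statement is true, so Nikolai is a truth-teller.
With that fixed, Amira's statement is false, so Amira is a liar.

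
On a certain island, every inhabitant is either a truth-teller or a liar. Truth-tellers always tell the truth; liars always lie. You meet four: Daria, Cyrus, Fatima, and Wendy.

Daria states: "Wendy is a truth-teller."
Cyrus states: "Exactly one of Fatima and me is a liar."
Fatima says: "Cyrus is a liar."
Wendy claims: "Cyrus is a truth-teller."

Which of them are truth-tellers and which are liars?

Consider Daria. Suppose Daria is a liar.
Then no assignment of the remaining roles makes every statement match its speaker's type — contradiction.
So Daria is a truth-teller.
Consider Cyrus. Suppose Cyrus is a liar.
Then no assignment of the remaining roles makes every statement match its speaker's type — contradiction.
So Cyrus is a truth-teller.
With that fixed, Fatima's statement is false, so Fatima is a liar.
With that fixed, Wendy's statement is true, so Wendy is a truth-teller.

Daria: truth-teller, Cyrus: truth-teller, Fatima: liar, Wendy: truth-teller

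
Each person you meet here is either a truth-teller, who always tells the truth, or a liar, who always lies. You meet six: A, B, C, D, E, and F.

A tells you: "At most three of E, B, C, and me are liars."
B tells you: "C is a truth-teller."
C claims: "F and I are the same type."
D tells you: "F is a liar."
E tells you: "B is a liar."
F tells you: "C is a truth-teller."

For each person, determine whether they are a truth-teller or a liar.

Consider A. Suppose A is a liar.
Then no assignment of the remaining roles makes every statement match its speaker's type — contradiction.
So A is a truth-teller.
Consider B. Suppose B is a liar.
Then no assignment of the remaining roles makes every statement match its speaker's type — contradiction.
So B is a truth-teller.
With that fixed, E's statement is false, so E is a liar.
Consider C. Suppose C is a liar.
Then B's statement comes out false, contradicting B being a truth-teller.
So C is a truth-teller.
With that fixed, F's statement is true, so F is a truth-teller.
With that fixed, D's statement is false, so D is a liar.

A: truth-teller, B: truth-teller, C: truth-teller, D: liar, E: liar, F: truth-teller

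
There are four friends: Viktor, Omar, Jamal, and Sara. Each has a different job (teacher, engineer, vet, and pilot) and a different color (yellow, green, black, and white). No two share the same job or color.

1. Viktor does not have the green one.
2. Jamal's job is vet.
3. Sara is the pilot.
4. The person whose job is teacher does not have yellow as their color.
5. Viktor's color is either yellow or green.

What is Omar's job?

With clues 1–2, vet is impossible for Omar's job.
With clues 1–3, pilot is impossible for Omar's job.
With clues 1–5, engineer is impossible for Omar's job.
That leaves teacher.

teacher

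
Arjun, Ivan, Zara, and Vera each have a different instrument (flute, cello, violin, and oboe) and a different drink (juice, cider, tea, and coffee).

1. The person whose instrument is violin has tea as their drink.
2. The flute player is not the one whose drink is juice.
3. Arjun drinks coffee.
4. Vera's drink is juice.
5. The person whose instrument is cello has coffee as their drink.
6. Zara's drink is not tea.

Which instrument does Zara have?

flute

With clues 1–5, cello and oboe are impossible for Zara's instrument.
With clues 1–6, violin is impossible for Zara's instrument.
That leaves flute.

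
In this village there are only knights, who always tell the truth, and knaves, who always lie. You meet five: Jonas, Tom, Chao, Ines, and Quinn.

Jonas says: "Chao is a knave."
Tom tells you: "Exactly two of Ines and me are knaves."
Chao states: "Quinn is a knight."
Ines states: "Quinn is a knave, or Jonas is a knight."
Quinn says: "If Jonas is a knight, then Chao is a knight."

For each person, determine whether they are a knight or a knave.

Consider Jonas. Suppose Jonas is a knave.
Then no assignment of the remaining roles makes every statement match its speaker's type — contradiction.
So Jonas is a knight.
With that fixed, Ines's statement is true, so Ines is a knight.
With that fixed, Tom's statement is false, so Tom is a knave.
Consider Chao. Suppose Chao is a knight.
Then Jonas's statement comes out false, contradicting Jonas being a knight.
So Chao is a knave.
With that fixed, Quinn's statement is false, so Quinn is a knave.

Jonas: knight, Tom: knave, Chao: knave, Ines: knight, Quinn: knave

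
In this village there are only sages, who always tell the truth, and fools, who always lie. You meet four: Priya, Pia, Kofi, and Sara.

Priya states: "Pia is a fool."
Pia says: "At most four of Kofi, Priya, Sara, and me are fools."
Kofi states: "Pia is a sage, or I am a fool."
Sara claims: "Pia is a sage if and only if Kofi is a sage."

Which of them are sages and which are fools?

Regardless of anyone's role, Pia's statement is true, so Pia is a sage.
With that fixed, Kofi's statement is true, so Kofi is a sage.
With that fixed, Sara's statement is true, so Sara is a sage.
With that fixed, Priya's statement is false, so Priya is a fool.

Priya: fool, Pia: sage, Kofi: sage, Sara: sage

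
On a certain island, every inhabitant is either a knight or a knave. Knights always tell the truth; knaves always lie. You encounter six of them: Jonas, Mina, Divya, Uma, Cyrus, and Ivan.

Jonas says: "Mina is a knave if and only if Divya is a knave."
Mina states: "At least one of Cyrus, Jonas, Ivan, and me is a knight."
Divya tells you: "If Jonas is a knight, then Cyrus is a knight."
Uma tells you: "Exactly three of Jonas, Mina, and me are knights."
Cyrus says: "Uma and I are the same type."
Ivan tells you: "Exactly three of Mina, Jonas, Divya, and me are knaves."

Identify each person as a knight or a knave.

Consider Jonas. Suppose Jonas is a knave.
Then no assignment of the remaining roles makes every statement match its speaker's type — contradiction.
So Jonas is a knight.
With that fixed, Mina's statement is true, so Mina is a knight.
With that fixed, Ivan's statement is false, so Ivan is a knave.
Consider Divya. Suppose Divya is a knave.
Then Jonas's statement comes out false, contradicting Jonas being a knight.
So Divya is a knight.
Consider Uma. Suppose Uma is a knave.
Then whichever role Cyrus has, Cyrus's statement has the wrong truth value — contradiction.
So Uma is a knight.
Consider Cyrus. Suppose Cyrus is a knave.
Then Divya's statement comes out false, contradicting Divya being a knight.
So Cyrus is a knight.

Jonas: knight, Mina: knight, Divya: knight, Uma: knight, Cyrus: knight, Ivan: knave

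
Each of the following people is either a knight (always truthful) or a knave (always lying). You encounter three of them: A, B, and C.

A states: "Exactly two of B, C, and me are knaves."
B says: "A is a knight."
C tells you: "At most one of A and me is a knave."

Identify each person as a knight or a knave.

A: knave, B: knave, C: knave

Consider A. Suppose A is a knight.
Then no assignment of the remaining roles makes every statement match its speaker's type — contradiction.
So A is a knave.
With that fixed, B's statement is false, so B is a knave.
Consider C. Suppose C is a knight.
Then A's statement comes out true, contradicting A being a knave.
So C is a knave.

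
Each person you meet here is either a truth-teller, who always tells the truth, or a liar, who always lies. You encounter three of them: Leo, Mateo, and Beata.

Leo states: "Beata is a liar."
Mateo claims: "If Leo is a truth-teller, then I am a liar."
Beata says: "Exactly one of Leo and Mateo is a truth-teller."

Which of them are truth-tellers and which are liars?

Leo: liar, Mateo: truth-teller, Beata: truth-teller

Consider Leo. Suppose Leo is a truth-teller.
Then whichever role Mateo has, Mateo's statement has the wrong truth value — contradiction.
So Leo is a liar.
With that fixed, Mateo's statement is true, so Mateo is a truth-teller.
With that fixed, Beata's statement is true, so Beata is a truth-teller.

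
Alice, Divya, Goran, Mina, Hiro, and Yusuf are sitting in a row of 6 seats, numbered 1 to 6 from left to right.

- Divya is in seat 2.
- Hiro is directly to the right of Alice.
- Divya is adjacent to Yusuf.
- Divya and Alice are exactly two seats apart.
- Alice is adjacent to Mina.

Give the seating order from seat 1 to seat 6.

Yusuf, Divya, Mina, Alice, Hiro, Goran

From clue 1: Divya → seat 2.
From clues 1–2: Alice is in {3,4,5}.
From clues 1–3: Yusuf is in {1,3}.
From clues 1–4: Alice → seat 4, Hiro → seat 5.
From clues 1–5: Yusuf → seat 1, Mina → seat 3, Goran → seat 6.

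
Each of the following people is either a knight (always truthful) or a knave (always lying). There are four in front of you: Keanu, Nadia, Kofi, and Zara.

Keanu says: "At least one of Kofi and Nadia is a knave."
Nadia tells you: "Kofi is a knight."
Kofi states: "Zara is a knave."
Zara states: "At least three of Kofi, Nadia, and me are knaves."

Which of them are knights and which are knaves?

Keanu: knave, Nadia: knight, Kofi: knight, Zara: knave

Consider Keanu. Suppose Keanu is a knight.
Then no assignment of the remaining roles makes every statement match its speaker's type — contradiction.
So Keanu is a knave.
Consider Nadia. Suppose Nadia is a knave.
Then Keanu's statement comes out true, contradicting Keanu being a knave.
So Nadia is a knight.
With that fixed, Zara's statement is false, so Zara is a knave.
With that fixed, Kofi's statement is true, so Kofi is a knight.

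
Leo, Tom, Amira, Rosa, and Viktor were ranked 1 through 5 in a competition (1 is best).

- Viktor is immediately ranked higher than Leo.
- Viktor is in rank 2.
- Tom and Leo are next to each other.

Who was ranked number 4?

With clues 1–2, Leo and Viktor are ruled out for rank 4.
With clues 1–3, Amira and Rosa are ruled out for rank 4.
So rank 4 is Tom.

Tom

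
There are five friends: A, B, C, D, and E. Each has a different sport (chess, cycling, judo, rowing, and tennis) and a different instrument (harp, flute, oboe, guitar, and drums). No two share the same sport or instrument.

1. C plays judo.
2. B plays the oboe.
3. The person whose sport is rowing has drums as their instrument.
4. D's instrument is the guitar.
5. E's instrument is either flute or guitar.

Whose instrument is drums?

With clues 1–2, B is impossible for the one with instrument drums.
With clues 1–3, C is impossible for the one with instrument drums.
With clues 1–4, D is impossible for the one with instrument drums.
With clues 1–5, E is impossible for the one with instrument drums.
That leaves A.

A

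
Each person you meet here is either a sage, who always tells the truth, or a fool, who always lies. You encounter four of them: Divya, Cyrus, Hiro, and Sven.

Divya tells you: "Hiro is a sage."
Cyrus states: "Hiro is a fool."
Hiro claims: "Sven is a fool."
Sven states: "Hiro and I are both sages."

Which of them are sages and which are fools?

Divya: sage, Cyrus: fool, Hiro: sage, Sven: fool

Consider Divya. Suppose Divya is a fool.
Then no assignment of the remaining roles makes every statement match its speaker's type — contradiction.
So Divya is a sage.
Consider Cyrus. Suppose Cyrus is a sage.
Then no assignment of the remaining roles makes every statement match its speaker's type — contradiction.
So Cyrus is a fool.
Consider Hiro. Suppose Hiro is a fool.
Then Divya's statement comes out false, contradicting Divya being a sage.
So Hiro is a sage.
Consider Sven. Suppose Sven is a sage.
Then Hiro's statement comes out false, contradicting Hiro being a sage.
So Sven is a fool.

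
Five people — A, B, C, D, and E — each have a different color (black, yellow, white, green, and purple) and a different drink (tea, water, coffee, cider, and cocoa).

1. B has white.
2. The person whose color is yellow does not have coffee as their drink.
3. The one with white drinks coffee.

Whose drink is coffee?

B

With clues 1–3, A, C, D, and E are impossible for the one with drink coffee.
That leaves B.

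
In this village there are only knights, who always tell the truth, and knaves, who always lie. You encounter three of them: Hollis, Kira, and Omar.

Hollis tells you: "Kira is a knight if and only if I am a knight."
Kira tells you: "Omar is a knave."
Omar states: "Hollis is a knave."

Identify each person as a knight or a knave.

Consider Hollis. Suppose Hollis is a knave.
Then no assignment of the remaining roles makes every statement match its speaker's type — contradiction.
So Hollis is a knight.
With that fixed, Omar's statement is false, so Omar is a knave.
With that fixed, Kira's statement is true, so Kira is a knight.

Hollis: knight, Kira: knight, Omar: knave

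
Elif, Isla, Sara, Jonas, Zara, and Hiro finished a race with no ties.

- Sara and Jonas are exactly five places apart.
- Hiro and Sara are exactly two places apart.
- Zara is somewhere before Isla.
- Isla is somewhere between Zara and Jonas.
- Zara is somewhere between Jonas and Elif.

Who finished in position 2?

With clue 1, Jonas and Sara are ruled out for place 2.
With clues 1–2, Hiro is ruled out for place 2.
With clues 1–3, Isla is ruled out for place 2.
With clues 1–5, Zara is ruled out for place 2.
So place 2 is Elif.

Elif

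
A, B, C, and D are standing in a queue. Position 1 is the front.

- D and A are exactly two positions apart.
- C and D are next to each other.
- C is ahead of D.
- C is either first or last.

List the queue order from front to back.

C, D, B, A

From clues 1–3: A is in {1,2,4}.
From clues 1–4: C → position 1, D → position 2, B → position 3, A → position 4.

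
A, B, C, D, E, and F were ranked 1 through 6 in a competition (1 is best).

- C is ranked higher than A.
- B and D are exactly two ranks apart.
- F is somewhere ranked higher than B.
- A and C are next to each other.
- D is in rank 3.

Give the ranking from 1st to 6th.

C, A, D, F, B, E

From clue 1: A is in {2,3,4,5,6}.
From clues 1–4: A is in {2,3,5,6}.
From clues 1–5: C → rank 1, A → rank 2, D → rank 3, F → rank 4, B → rank 5, E → rank 6.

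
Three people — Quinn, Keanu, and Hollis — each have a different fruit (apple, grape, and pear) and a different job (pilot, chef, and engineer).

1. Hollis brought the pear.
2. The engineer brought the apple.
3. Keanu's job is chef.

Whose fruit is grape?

Clue 1 rules out Hollis for the one with fruit grape.
With clues 1–3, Quinn is impossible for the one with fruit grape.
That leaves Keanu.

Keanu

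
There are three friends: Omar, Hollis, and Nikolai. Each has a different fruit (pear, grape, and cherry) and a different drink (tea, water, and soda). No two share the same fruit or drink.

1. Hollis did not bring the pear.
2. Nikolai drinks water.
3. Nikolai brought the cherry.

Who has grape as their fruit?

Hollis

With clues 1–3, Nikolai and Omar are impossible for the one with fruit grape.
That leaves Hollis.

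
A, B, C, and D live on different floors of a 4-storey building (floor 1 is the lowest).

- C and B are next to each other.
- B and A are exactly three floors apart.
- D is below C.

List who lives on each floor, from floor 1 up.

From clues 1–2: A is in {1,4}.
From clues 1–3: A → floor 1, D → floor 2, C → floor 3, B → floor 4.

A, D, C, B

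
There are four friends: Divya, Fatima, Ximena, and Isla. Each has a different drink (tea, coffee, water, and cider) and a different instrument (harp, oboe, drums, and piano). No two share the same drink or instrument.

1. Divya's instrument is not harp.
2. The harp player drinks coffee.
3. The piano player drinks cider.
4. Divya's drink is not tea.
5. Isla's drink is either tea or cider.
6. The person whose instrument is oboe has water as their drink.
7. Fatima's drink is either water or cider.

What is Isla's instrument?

With clues 1–5, harp is impossible for Isla's instrument.
With clues 1–6, oboe is impossible for Isla's instrument.
With clues 1–7, piano is impossible for Isla's instrument.
That leaves drums.

drums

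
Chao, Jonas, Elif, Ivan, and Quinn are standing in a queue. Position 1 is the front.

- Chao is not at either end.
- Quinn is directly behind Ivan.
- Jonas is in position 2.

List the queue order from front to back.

Elif, Jonas, Chao, Ivan, Quinn

From clue 1: Chao is in {2,3,4}.
From clues 1–3: Elif → position 1, Jonas → position 2, Chao → position 3, Ivan → position 4, Quinn → position 5.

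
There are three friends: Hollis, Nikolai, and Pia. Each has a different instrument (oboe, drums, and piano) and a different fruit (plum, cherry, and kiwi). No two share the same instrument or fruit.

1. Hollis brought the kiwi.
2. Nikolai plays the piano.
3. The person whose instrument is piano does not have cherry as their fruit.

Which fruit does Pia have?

cherry

Clue 1 rules out kiwi for Pia's fruit.
With clues 1–3, plum is impossible for Pia's fruit.
That leaves cherry.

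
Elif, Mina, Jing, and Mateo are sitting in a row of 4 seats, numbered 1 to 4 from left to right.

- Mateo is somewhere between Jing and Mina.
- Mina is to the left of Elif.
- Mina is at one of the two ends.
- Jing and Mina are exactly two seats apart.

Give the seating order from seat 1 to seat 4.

From clue 1: Mateo is in {2,3}.
From clues 1–2: Mina is in {1,3}.
From clues 1–3: Mina → seat 1.
From clues 1–4: Mateo → seat 2, Jing → seat 3, Elif → seat 4.

Mina, Mateo, Jing, Elif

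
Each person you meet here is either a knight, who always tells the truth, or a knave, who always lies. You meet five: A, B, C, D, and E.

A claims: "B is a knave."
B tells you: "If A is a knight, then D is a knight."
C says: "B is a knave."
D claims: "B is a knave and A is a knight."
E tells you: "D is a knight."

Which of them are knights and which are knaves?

A: knave, B: knight, C: knave, D: knave, E: knave

Consider A. Suppose A is a knight.
Then no assignment of the remaining roles makes every statement match its speaker's type — contradiction.
So A is a knave.
With that fixed, B's statement is true, so B is a knight.
With that fixed, C's statement is false, so C is a knave.
With that fixed, D's statement is false, so D is a knave.
With that fixed, E's statement is false, so E is a knave.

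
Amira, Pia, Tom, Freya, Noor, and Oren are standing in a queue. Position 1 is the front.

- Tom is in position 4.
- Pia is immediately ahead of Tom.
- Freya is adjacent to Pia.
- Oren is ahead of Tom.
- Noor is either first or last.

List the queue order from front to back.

From clue 1: Tom → position 4.
From clues 1–2: Pia → position 3.
From clues 1–3: Freya → position 2.
From clues 1–4: Oren → position 1.
From clues 1–5: Amira → position 5, Noor → position 6.

Oren, Freya, Pia, Tom, Amira, Noor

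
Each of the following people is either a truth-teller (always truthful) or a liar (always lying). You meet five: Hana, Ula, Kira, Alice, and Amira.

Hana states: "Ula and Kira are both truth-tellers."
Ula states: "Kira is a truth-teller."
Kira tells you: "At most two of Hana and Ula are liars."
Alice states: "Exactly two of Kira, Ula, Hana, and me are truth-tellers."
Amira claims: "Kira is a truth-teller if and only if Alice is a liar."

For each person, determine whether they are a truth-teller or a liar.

Regardless of anyone's role, Kira's statement is true, so Kira is a truth-teller.
With that fixed, Ula's statement is true, so Ula is a truth-teller.
With that fixed, Hana's statement is true, so Hana is a truth-teller.
With that fixed, Alice's statement is false, so Alice is a liar.
With that fixed, Amira's statement is true, so Amira is a truth-teller.

Hana: truth-teller, Ula: truth-teller, Kira: truth-teller, Alice: liar, Amira: truth-teller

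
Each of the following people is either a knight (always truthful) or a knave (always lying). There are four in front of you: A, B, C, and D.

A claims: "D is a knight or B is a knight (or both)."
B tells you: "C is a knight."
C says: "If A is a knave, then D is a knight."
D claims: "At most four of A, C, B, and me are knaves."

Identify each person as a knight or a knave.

A: knight, B: knight, C: knight, D: knight

Regardless of anyone's role, D's statement is true, so D is a knight.
With that fixed, A's statement is true, so A is a knight.
With that fixed, C's statement is true, so C is a knight.
With that fixed, B's statement is true, so B is a knight.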